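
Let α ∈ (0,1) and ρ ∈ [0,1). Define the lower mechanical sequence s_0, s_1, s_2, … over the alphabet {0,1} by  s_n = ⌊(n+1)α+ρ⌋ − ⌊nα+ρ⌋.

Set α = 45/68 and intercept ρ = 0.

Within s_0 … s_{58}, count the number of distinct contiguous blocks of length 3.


4

t_n = ⌊(n·45)/68⌋ for n = 0 … 59:
  n=0…9: ⌊0/68⌋=0 ⌊45/68⌋=0 ⌊90/68⌋=1 ⌊135/68⌋=1 ⌊180/68⌋=2 ⌊225/68⌋=3 ⌊270/68⌋=3 ⌊315/68⌋=4 ⌊360/68⌋=5 ⌊405/68⌋=5
  n=10…19: ⌊450/68⌋=6 ⌊495/68⌋=7 ⌊540/68⌋=7 ⌊585/68⌋=8 ⌊630/68⌋=9 ⌊675/68⌋=9 ⌊720/68⌋=10 ⌊765/68⌋=11 ⌊810/68⌋=11 ⌊855/68⌋=12
  n=20…29: ⌊900/68⌋=13 ⌊945/68⌋=13 ⌊990/68⌋=14 ⌊1035/68⌋=15 ⌊1080/68⌋=15 ⌊1125/68⌋=16 ⌊1170/68⌋=17 ⌊1215/68⌋=17 ⌊1260/68⌋=18 ⌊1305/68⌋=19
  n=30…39: ⌊1350/68⌋=19 ⌊1395/68⌋=20 ⌊1440/68⌋=21 ⌊1485/68⌋=21 ⌊1530/68⌋=22 ⌊1575/68⌋=23 ⌊1620/68⌋=23 ⌊1665/68⌋=24 ⌊1710/68⌋=25 ⌊1755/68⌋=25
  n=40…49: ⌊1800/68⌋=26 ⌊1845/68⌋=27 ⌊1890/68⌋=27 ⌊1935/68⌋=28 ⌊1980/68⌋=29 ⌊2025/68⌋=29 ⌊2070/68⌋=30 ⌊2115/68⌋=31 ⌊2160/68⌋=31 ⌊2205/68⌋=32
  n=50…59: ⌊2250/68⌋=33 ⌊2295/68⌋=33 ⌊2340/68⌋=34 ⌊2385/68⌋=35 ⌊2430/68⌋=35 ⌊2475/68⌋=36 ⌊2520/68⌋=37 ⌊2565/68⌋=37 ⌊2610/68⌋=38 ⌊2655/68⌋=39
s_n = t_(n+1) − t_n for n = 0 … 58 gives
prefix = 01011011011011011011011011011011011011011011011011011011011
slide a length-3 window over [0..2] … [56..58] (57 windows); first occurrence of each distinct factor:
  [  0..  2] 010
  [  1..  3] 101
  [  2..  4] 011
  [  3..  5] 110
  (the other 53 windows repeat one of these)
distinct factors: {010, 011, 101, 110}
count = 4  (Sturmian bound for length 3 is 4)


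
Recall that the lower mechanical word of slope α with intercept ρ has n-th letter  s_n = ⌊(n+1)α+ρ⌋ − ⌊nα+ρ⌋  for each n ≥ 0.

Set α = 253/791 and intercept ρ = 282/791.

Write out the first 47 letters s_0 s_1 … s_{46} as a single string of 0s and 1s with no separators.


n=0: ⌊(1·253+282)/791⌋ − ⌊(0·253+282)/791⌋ = ⌊535/791⌋ − ⌊282/791⌋ = 0 − 0 = 0
n=1: ⌊(2·253+282)/791⌋ − ⌊(1·253+282)/791⌋ = ⌊788/791⌋ − ⌊535/791⌋ = 0 − 0 = 0
n=2: ⌊(3·253+282)/791⌋ − ⌊(2·253+282)/791⌋ = ⌊1041/791⌋ − ⌊788/791⌋ = 1 − 0 = 1
n=3: ⌊(4·253+282)/791⌋ − ⌊(3·253+282)/791⌋ = ⌊1294/791⌋ − ⌊1041/791⌋ = 1 − 1 = 0
n=4: ⌊(5·253+282)/791⌋ − ⌊(4·253+282)/791⌋ = ⌊1547/791⌋ − ⌊1294/791⌋ = 1 − 1 = 0
n=5: ⌊(6·253+282)/791⌋ − ⌊(5·253+282)/791⌋ = ⌊1800/791⌋ − ⌊1547/791⌋ = 2 − 1 = 1
n=6: ⌊(7·253+282)/791⌋ − ⌊(6·253+282)/791⌋ = ⌊2053/791⌋ − ⌊1800/791⌋ = 2 − 2 = 0
n=7: ⌊(8·253+282)/791⌋ − ⌊(7·253+282)/791⌋ = ⌊2306/791⌋ − ⌊2053/791⌋ = 2 − 2 = 0
n=8: ⌊(9·253+282)/791⌋ − ⌊(8·253+282)/791⌋ = ⌊2559/791⌋ − ⌊2306/791⌋ = 3 − 2 = 1
n=9: ⌊(10·253+282)/791⌋ − ⌊(9·253+282)/791⌋ = ⌊2812/791⌋ − ⌊2559/791⌋ = 3 − 3 = 0
n=10: ⌊(11·253+282)/791⌋ − ⌊(10·253+282)/791⌋ = ⌊3065/791⌋ − ⌊2812/791⌋ = 3 − 3 = 0
n=11: ⌊(12·253+282)/791⌋ − ⌊(11·253+282)/791⌋ = ⌊3318/791⌋ − ⌊3065/791⌋ = 4 − 3 = 1
n=12: ⌊(13·253+282)/791⌋ − ⌊(12·253+282)/791⌋ = ⌊3571/791⌋ − ⌊3318/791⌋ = 4 − 4 = 0
n=13: ⌊(14·253+282)/791⌋ − ⌊(13·253+282)/791⌋ = ⌊3824/791⌋ − ⌊3571/791⌋ = 4 − 4 = 0
n=14: ⌊(15·253+282)/791⌋ − ⌊(14·253+282)/791⌋ = ⌊4077/791⌋ − ⌊3824/791⌋ = 5 − 4 = 1
n=15: ⌊(16·253+282)/791⌋ − ⌊(15·253+282)/791⌋ = ⌊4330/791⌋ − ⌊4077/791⌋ = 5 − 5 = 0
n=16: ⌊(17·253+282)/791⌋ − ⌊(16·253+282)/791⌋ = ⌊4583/791⌋ − ⌊4330/791⌋ = 5 − 5 = 0
n=17: ⌊(18·253+282)/791⌋ − ⌊(17·253+282)/791⌋ = ⌊4836/791⌋ − ⌊4583/791⌋ = 6 − 5 = 1
n=18: ⌊(19·253+282)/791⌋ − ⌊(18·253+282)/791⌋ = ⌊5089/791⌋ − ⌊4836/791⌋ = 6 − 6 = 0
n=19: ⌊(20·253+282)/791⌋ − ⌊(19·253+282)/791⌋ = ⌊5342/791⌋ − ⌊5089/791⌋ = 6 − 6 = 0
n=20: ⌊(21·253+282)/791⌋ − ⌊(20·253+282)/791⌋ = ⌊5595/791⌋ − ⌊5342/791⌋ = 7 − 6 = 1
n=21: ⌊(22·253+282)/791⌋ − ⌊(21·253+282)/791⌋ = ⌊5848/791⌋ − ⌊5595/791⌋ = 7 − 7 = 0
n=22: ⌊(23·253+282)/791⌋ − ⌊(22·253+282)/791⌋ = ⌊6101/791⌋ − ⌊5848/791⌋ = 7 − 7 = 0
n=23: ⌊(24·253+282)/791⌋ − ⌊(23·253+282)/791⌋ = ⌊6354/791⌋ − ⌊6101/791⌋ = 8 − 7 = 1
n=24: ⌊(25·253+282)/791⌋ − ⌊(24·253+282)/791⌋ = ⌊6607/791⌋ − ⌊6354/791⌋ = 8 − 8 = 0
n=25: ⌊(26·253+282)/791⌋ − ⌊(25·253+282)/791⌋ = ⌊6860/791⌋ − ⌊6607/791⌋ = 8 − 8 = 0
n=26: ⌊(27·253+282)/791⌋ − ⌊(26·253+282)/791⌋ = ⌊7113/791⌋ − ⌊6860/791⌋ = 8 − 8 = 0
n=27: ⌊(28·253+282)/791⌋ − ⌊(27·253+282)/791⌋ = ⌊7366/791⌋ − ⌊7113/791⌋ = 9 − 8 = 1
n=28: ⌊(29·253+282)/791⌋ − ⌊(28·253+282)/791⌋ = ⌊7619/791⌋ − ⌊7366/791⌋ = 9 − 9 = 0
n=29: ⌊(30·253+282)/791⌋ − ⌊(29·253+282)/791⌋ = ⌊7872/791⌋ − ⌊7619/791⌋ = 9 − 9 = 0
n=30: ⌊(31·253+282)/791⌋ − ⌊(30·253+282)/791⌋ = ⌊8125/791⌋ − ⌊7872/791⌋ = 10 − 9 = 1
n=31: ⌊(32·253+282)/791⌋ − ⌊(31·253+282)/791⌋ = ⌊8378/791⌋ − ⌊8125/791⌋ = 10 − 10 = 0
n=32: ⌊(33·253+282)/791⌋ − ⌊(32·253+282)/791⌋ = ⌊8631/791⌋ − ⌊8378/791⌋ = 10 − 10 = 0
n=33: ⌊(34·253+282)/791⌋ − ⌊(33·253+282)/791⌋ = ⌊8884/791⌋ − ⌊8631/791⌋ = 11 − 10 = 1
n=34: ⌊(35·253+282)/791⌋ − ⌊(34·253+282)/791⌋ = ⌊9137/791⌋ − ⌊8884/791⌋ = 11 − 11 = 0
n=35: ⌊(36·253+282)/791⌋ − ⌊(35·253+282)/791⌋ = ⌊9390/791⌋ − ⌊9137/791⌋ = 11 − 11 = 0
n=36: ⌊(37·253+282)/791⌋ − ⌊(36·253+282)/791⌋ = ⌊9643/791⌋ − ⌊9390/791⌋ = 12 − 11 = 1
n=37: ⌊(38·253+282)/791⌋ − ⌊(37·253+282)/791⌋ = ⌊9896/791⌋ − ⌊9643/791⌋ = 12 − 12 = 0
n=38: ⌊(39·253+282)/791⌋ − ⌊(38·253+282)/791⌋ = ⌊10149/791⌋ − ⌊9896/791⌋ = 12 − 12 = 0
n=39: ⌊(40·253+282)/791⌋ − ⌊(39·253+282)/791⌋ = ⌊10402/791⌋ − ⌊10149/791⌋ = 13 − 12 = 1
n=40: ⌊(41·253+282)/791⌋ − ⌊(40·253+282)/791⌋ = ⌊10655/791⌋ − ⌊10402/791⌋ = 13 − 13 = 0
n=41: ⌊(42·253+282)/791⌋ − ⌊(41·253+282)/791⌋ = ⌊10908/791⌋ − ⌊10655/791⌋ = 13 − 13 = 0
n=42: ⌊(43·253+282)/791⌋ − ⌊(42·253+282)/791⌋ = ⌊11161/791⌋ − ⌊10908/791⌋ = 14 − 13 = 1
n=43: ⌊(44·253+282)/791⌋ − ⌊(43·253+282)/791⌋ = ⌊11414/791⌋ − ⌊11161/791⌋ = 14 − 14 = 0
n=44: ⌊(45·253+282)/791⌋ − ⌊(44·253+282)/791⌋ = ⌊11667/791⌋ − ⌊11414/791⌋ = 14 − 14 = 0
n=45: ⌊(46·253+282)/791⌋ − ⌊(45·253+282)/791⌋ = ⌊11920/791⌋ − ⌊11667/791⌋ = 15 − 14 = 1
n=46: ⌊(47·253+282)/791⌋ − ⌊(46·253+282)/791⌋ = ⌊12173/791⌋ − ⌊11920/791⌋ = 15 − 15 = 0

00100100100100100100100100010010010010010010010


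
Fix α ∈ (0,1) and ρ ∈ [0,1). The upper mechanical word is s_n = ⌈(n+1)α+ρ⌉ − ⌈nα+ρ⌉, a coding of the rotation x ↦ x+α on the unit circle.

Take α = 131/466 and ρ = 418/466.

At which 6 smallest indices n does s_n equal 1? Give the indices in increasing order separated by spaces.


n=0: ⌈549/466⌉−⌈418/466⌉ = 2−1 = 1  ← one
n=1: ⌈680/466⌉−⌈549/466⌉ = 2−2 = 0
n=2: ⌈811/466⌉−⌈680/466⌉ = 2−2 = 0
n=3: ⌈942/466⌉−⌈811/466⌉ = 3−2 = 1  ← one
n=4: ⌈1073/466⌉−⌈942/466⌉ = 3−3 = 0
n=5: ⌈1204/466⌉−⌈1073/466⌉ = 3−3 = 0
n=6: ⌈1335/466⌉−⌈1204/466⌉ = 3−3 = 0
n=7: ⌈1466/466⌉−⌈1335/466⌉ = 4−3 = 1  ← one
n=8: ⌈1597/466⌉−⌈1466/466⌉ = 4−4 = 0
n=9: ⌈1728/466⌉−⌈1597/466⌉ = 4−4 = 0
n=10: ⌈1859/466⌉−⌈1728/466⌉ = 4−4 = 0
n=11: ⌈1990/466⌉−⌈1859/466⌉ = 5−4 = 1  ← one
n=12: ⌈2121/466⌉−⌈1990/466⌉ = 5−5 = 0
n=13: ⌈2252/466⌉−⌈2121/466⌉ = 5−5 = 0
n=14: ⌈2383/466⌉−⌈2252/466⌉ = 6−5 = 1  ← one
n=15: ⌈2514/466⌉−⌈2383/466⌉ = 6−6 = 0
n=16: ⌈2645/466⌉−⌈2514/466⌉ = 6−6 = 0
n=17: ⌈2776/466⌉−⌈2645/466⌉ = 6−6 = 0
n=18: ⌈2907/466⌉−⌈2776/466⌉ = 7−6 = 1  ← one
positions of the first 6 ones: 0 3 7 11 14 18

0 3 7 11 14 18


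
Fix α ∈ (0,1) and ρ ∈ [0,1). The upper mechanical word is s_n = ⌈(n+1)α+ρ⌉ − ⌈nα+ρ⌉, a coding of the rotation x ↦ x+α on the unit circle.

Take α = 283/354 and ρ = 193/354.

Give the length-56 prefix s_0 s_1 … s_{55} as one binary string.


11011110111101111011110111101111011110111101111011110111

n=0: ⌈(1·283+193)/354⌉ − ⌈(0·283+193)/354⌉ = ⌈476/354⌉ − ⌈193/354⌉ = 2 − 1 = 1
n=1: ⌈(2·283+193)/354⌉ − ⌈(1·283+193)/354⌉ = ⌈759/354⌉ − ⌈476/354⌉ = 3 − 2 = 1
n=2: ⌈(3·283+193)/354⌉ − ⌈(2·283+193)/354⌉ = ⌈1042/354⌉ − ⌈759/354⌉ = 3 − 3 = 0
n=3: ⌈(4·283+193)/354⌉ − ⌈(3·283+193)/354⌉ = ⌈1325/354⌉ − ⌈1042/354⌉ = 4 − 3 = 1
n=4: ⌈(5·283+193)/354⌉ − ⌈(4·283+193)/354⌉ = ⌈1608/354⌉ − ⌈1325/354⌉ = 5 − 4 = 1
n=5: ⌈(6·283+193)/354⌉ − ⌈(5·283+193)/354⌉ = ⌈1891/354⌉ − ⌈1608/354⌉ = 6 − 5 = 1
n=6: ⌈(7·283+193)/354⌉ − ⌈(6·283+193)/354⌉ = ⌈2174/354⌉ − ⌈1891/354⌉ = 7 − 6 = 1
n=7: ⌈(8·283+193)/354⌉ − ⌈(7·283+193)/354⌉ = ⌈2457/354⌉ − ⌈2174/354⌉ = 7 − 7 = 0
n=8: ⌈(9·283+193)/354⌉ − ⌈(8·283+193)/354⌉ = ⌈2740/354⌉ − ⌈2457/354⌉ = 8 − 7 = 1
n=9: ⌈(10·283+193)/354⌉ − ⌈(9·283+193)/354⌉ = ⌈3023/354⌉ − ⌈2740/354⌉ = 9 − 8 = 1
n=10: ⌈(11·283+193)/354⌉ − ⌈(10·283+193)/354⌉ = ⌈3306/354⌉ − ⌈3023/354⌉ = 10 − 9 = 1
n=11: ⌈(12·283+193)/354⌉ − ⌈(11·283+193)/354⌉ = ⌈3589/354⌉ − ⌈3306/354⌉ = 11 − 10 = 1
n=12: ⌈(13·283+193)/354⌉ − ⌈(12·283+193)/354⌉ = ⌈3872/354⌉ − ⌈3589/354⌉ = 11 − 11 = 0
n=13: ⌈(14·283+193)/354⌉ − ⌈(13·283+193)/354⌉ = ⌈4155/354⌉ − ⌈3872/354⌉ = 12 − 11 = 1
n=14: ⌈(15·283+193)/354⌉ − ⌈(14·283+193)/354⌉ = ⌈4438/354⌉ − ⌈4155/354⌉ = 13 − 12 = 1
n=15: ⌈(16·283+193)/354⌉ − ⌈(15·283+193)/354⌉ = ⌈4721/354⌉ − ⌈4438/354⌉ = 14 − 13 = 1
n=16: ⌈(17·283+193)/354⌉ − ⌈(16·283+193)/354⌉ = ⌈5004/354⌉ − ⌈4721/354⌉ = 15 − 14 = 1
n=17: ⌈(18·283+193)/354⌉ − ⌈(17·283+193)/354⌉ = ⌈5287/354⌉ − ⌈5004/354⌉ = 15 − 15 = 0
n=18: ⌈(19·283+193)/354⌉ − ⌈(18·283+193)/354⌉ = ⌈5570/354⌉ − ⌈5287/354⌉ = 16 − 15 = 1
n=19: ⌈(20·283+193)/354⌉ − ⌈(19·283+193)/354⌉ = ⌈5853/354⌉ − ⌈5570/354⌉ = 17 − 16 = 1
n=20: ⌈(21·283+193)/354⌉ − ⌈(20·283+193)/354⌉ = ⌈6136/354⌉ − ⌈5853/354⌉ = 18 − 17 = 1
n=21: ⌈(22·283+193)/354⌉ − ⌈(21·283+193)/354⌉ = ⌈6419/354⌉ − ⌈6136/354⌉ = 19 − 18 = 1
n=22: ⌈(23·283+193)/354⌉ − ⌈(22·283+193)/354⌉ = ⌈6702/354⌉ − ⌈6419/354⌉ = 19 − 19 = 0
n=23: ⌈(24·283+193)/354⌉ − ⌈(23·283+193)/354⌉ = ⌈6985/354⌉ − ⌈6702/354⌉ = 20 − 19 = 1
n=24: ⌈(25·283+193)/354⌉ − ⌈(24·283+193)/354⌉ = ⌈7268/354⌉ − ⌈6985/354⌉ = 21 − 20 = 1
n=25: ⌈(26·283+193)/354⌉ − ⌈(25·283+193)/354⌉ = ⌈7551/354⌉ − ⌈7268/354⌉ = 22 − 21 = 1
n=26: ⌈(27·283+193)/354⌉ − ⌈(26·283+193)/354⌉ = ⌈7834/354⌉ − ⌈7551/354⌉ = 23 − 22 = 1
n=27: ⌈(28·283+193)/354⌉ − ⌈(27·283+193)/354⌉ = ⌈8117/354⌉ − ⌈7834/354⌉ = 23 − 23 = 0
n=28: ⌈(29·283+193)/354⌉ − ⌈(28·283+193)/354⌉ = ⌈8400/354⌉ − ⌈8117/354⌉ = 24 − 23 = 1
n=29: ⌈(30·283+193)/354⌉ − ⌈(29·283+193)/354⌉ = ⌈8683/354⌉ − ⌈8400/354⌉ = 25 − 24 = 1
n=30: ⌈(31·283+193)/354⌉ − ⌈(30·283+193)/354⌉ = ⌈8966/354⌉ − ⌈8683/354⌉ = 26 − 25 = 1
n=31: ⌈(32·283+193)/354⌉ − ⌈(31·283+193)/354⌉ = ⌈9249/354⌉ − ⌈8966/354⌉ = 27 − 26 = 1
n=32: ⌈(33·283+193)/354⌉ − ⌈(32·283+193)/354⌉ = ⌈9532/354⌉ − ⌈9249/354⌉ = 27 − 27 = 0
n=33: ⌈(34·283+193)/354⌉ − ⌈(33·283+193)/354⌉ = ⌈9815/354⌉ − ⌈9532/354⌉ = 28 − 27 = 1
n=34: ⌈(35·283+193)/354⌉ − ⌈(34·283+193)/354⌉ = ⌈10098/354⌉ − ⌈9815/354⌉ = 29 − 28 = 1
n=35: ⌈(36·283+193)/354⌉ − ⌈(35·283+193)/354⌉ = ⌈10381/354⌉ − ⌈10098/354⌉ = 30 − 29 = 1
n=36: ⌈(37·283+193)/354⌉ − ⌈(36·283+193)/354⌉ = ⌈10664/354⌉ − ⌈10381/354⌉ = 31 − 30 = 1
n=37: ⌈(38·283+193)/354⌉ − ⌈(37·283+193)/354⌉ = ⌈10947/354⌉ − ⌈10664/354⌉ = 31 − 31 = 0
n=38: ⌈(39·283+193)/354⌉ − ⌈(38·283+193)/354⌉ = ⌈11230/354⌉ − ⌈10947/354⌉ = 32 − 31 = 1
n=39: ⌈(40·283+193)/354⌉ − ⌈(39·283+193)/354⌉ = ⌈11513/354⌉ − ⌈11230/354⌉ = 33 − 32 = 1
n=40: ⌈(41·283+193)/354⌉ − ⌈(40·283+193)/354⌉ = ⌈11796/354⌉ − ⌈11513/354⌉ = 34 − 33 = 1
n=41: ⌈(42·283+193)/354⌉ − ⌈(41·283+193)/354⌉ = ⌈12079/354⌉ − ⌈11796/354⌉ = 35 − 34 = 1
n=42: ⌈(43·283+193)/354⌉ − ⌈(42·283+193)/354⌉ = ⌈12362/354⌉ − ⌈12079/354⌉ = 35 − 35 = 0
n=43: ⌈(44·283+193)/354⌉ − ⌈(43·283+193)/354⌉ = ⌈12645/354⌉ − ⌈12362/354⌉ = 36 − 35 = 1
n=44: ⌈(45·283+193)/354⌉ − ⌈(44·283+193)/354⌉ = ⌈12928/354⌉ − ⌈12645/354⌉ = 37 − 36 = 1
n=45: ⌈(46·283+193)/354⌉ − ⌈(45·283+193)/354⌉ = ⌈13211/354⌉ − ⌈12928/354⌉ = 38 − 37 = 1
n=46: ⌈(47·283+193)/354⌉ − ⌈(46·283+193)/354⌉ = ⌈13494/354⌉ − ⌈13211/354⌉ = 39 − 38 = 1
n=47: ⌈(48·283+193)/354⌉ − ⌈(47·283+193)/354⌉ = ⌈13777/354⌉ − ⌈13494/354⌉ = 39 − 39 = 0
n=48: ⌈(49·283+193)/354⌉ − ⌈(48·283+193)/354⌉ = ⌈14060/354⌉ − ⌈13777/354⌉ = 40 − 39 = 1
n=49: ⌈(50·283+193)/354⌉ − ⌈(49·283+193)/354⌉ = ⌈14343/354⌉ − ⌈14060/354⌉ = 41 − 40 = 1
n=50: ⌈(51·283+193)/354⌉ − ⌈(50·283+193)/354⌉ = ⌈14626/354⌉ − ⌈14343/354⌉ = 42 − 41 = 1
n=51: ⌈(52·283+193)/354⌉ − ⌈(51·283+193)/354⌉ = ⌈14909/354⌉ − ⌈14626/354⌉ = 43 − 42 = 1
n=52: ⌈(53·283+193)/354⌉ − ⌈(52·283+193)/354⌉ = ⌈15192/354⌉ − ⌈14909/354⌉ = 43 − 43 = 0
n=53: ⌈(54·283+193)/354⌉ − ⌈(53·283+193)/354⌉ = ⌈15475/354⌉ − ⌈15192/354⌉ = 44 − 43 = 1
n=54: ⌈(55·283+193)/354⌉ − ⌈(54·283+193)/354⌉ = ⌈15758/354⌉ − ⌈15475/354⌉ = 45 − 44 = 1
n=55: ⌈(56·283+193)/354⌉ − ⌈(55·283+193)/354⌉ = ⌈16041/354⌉ − ⌈15758/354⌉ = 46 − 45 = 1


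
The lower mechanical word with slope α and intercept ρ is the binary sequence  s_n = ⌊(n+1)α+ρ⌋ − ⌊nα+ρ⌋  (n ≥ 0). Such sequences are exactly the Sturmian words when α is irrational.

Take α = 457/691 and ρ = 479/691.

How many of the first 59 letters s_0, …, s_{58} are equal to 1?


39

#1s = Σ_{n=0}^{58} s_n = Σ_{n=0}^{58} (⌊(n+1)α+ρ⌋ − ⌊nα+ρ⌋)
the sum telescopes: every ⌊nα+ρ⌋ with 0 < n < 59 appears once with + and once with −, leaving ⌊59α+ρ⌋ − ⌊0·α+ρ⌋
59α + ρ = (59·457 + 479) / 691 = 27442/691
ρ = 479/691
⌊27442/691⌋ = 39,  ⌊479/691⌋ = 0
#1s = 39 − 0 = 39


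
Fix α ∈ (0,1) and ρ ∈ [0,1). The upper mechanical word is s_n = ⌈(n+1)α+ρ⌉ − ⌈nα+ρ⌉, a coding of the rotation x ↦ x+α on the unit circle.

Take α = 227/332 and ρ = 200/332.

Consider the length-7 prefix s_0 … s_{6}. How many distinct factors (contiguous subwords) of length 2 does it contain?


3

t_n = ⌈(n·227+200)/332⌉ for n = 0 … 7:
  n=0…7: ⌈200/332⌉=1 ⌈427/332⌉=2 ⌈654/332⌉=2 ⌈881/332⌉=3 ⌈1108/332⌉=4 ⌈1335/332⌉=5 ⌈1562/332⌉=5 ⌈1789/332⌉=6
s_n = t_(n+1) − t_n for n = 0 … 6 gives
prefix = 1011101
slide a length-2 window over [0..1] … [5..6] (6 windows); first occurrence of each distinct factor:
  [  0..  1] 10
  [  1..  2] 01
  [  2..  3] 11
  (the other 3 windows repeat one of these)
distinct factors: {01, 10, 11}
count = 3  (Sturmian bound for length 2 is 3)


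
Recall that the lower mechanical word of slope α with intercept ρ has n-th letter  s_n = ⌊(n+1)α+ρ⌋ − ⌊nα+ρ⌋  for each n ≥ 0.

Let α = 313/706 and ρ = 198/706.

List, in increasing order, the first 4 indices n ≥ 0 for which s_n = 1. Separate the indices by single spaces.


1 3 6 8

n=0: ⌊511/706⌋−⌊198/706⌋ = 0−0 = 0
n=1: ⌊824/706⌋−⌊511/706⌋ = 1−0 = 1  ← one
n=2: ⌊1137/706⌋−⌊824/706⌋ = 1−1 = 0
n=3: ⌊1450/706⌋−⌊1137/706⌋ = 2−1 = 1  ← one
n=4: ⌊1763/706⌋−⌊1450/706⌋ = 2−2 = 0
n=5: ⌊2076/706⌋−⌊1763/706⌋ = 2−2 = 0
n=6: ⌊2389/706⌋−⌊2076/706⌋ = 3−2 = 1  ← one
n=7: ⌊2702/706⌋−⌊2389/706⌋ = 3−3 = 0
n=8: ⌊3015/706⌋−⌊2702/706⌋ = 4−3 = 1  ← one
positions of the first 4 ones: 1 3 6 8


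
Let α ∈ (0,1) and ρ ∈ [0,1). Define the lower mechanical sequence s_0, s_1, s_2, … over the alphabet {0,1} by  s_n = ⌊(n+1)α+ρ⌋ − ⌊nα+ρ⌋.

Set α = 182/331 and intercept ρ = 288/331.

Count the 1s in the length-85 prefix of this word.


47

#1s = Σ_{n=0}^{84} s_n = Σ_{n=0}^{84} (⌊(n+1)α+ρ⌋ − ⌊nα+ρ⌋)
the sum telescopes: every ⌊nα+ρ⌋ with 0 < n < 85 appears once with + and once with −, leaving ⌊85α+ρ⌋ − ⌊0·α+ρ⌋
85α + ρ = (85·182 + 288) / 331 = 15758/331
ρ = 288/331
⌊15758/331⌋ = 47,  ⌊288/331⌋ = 0
#1s = 47 − 0 = 47


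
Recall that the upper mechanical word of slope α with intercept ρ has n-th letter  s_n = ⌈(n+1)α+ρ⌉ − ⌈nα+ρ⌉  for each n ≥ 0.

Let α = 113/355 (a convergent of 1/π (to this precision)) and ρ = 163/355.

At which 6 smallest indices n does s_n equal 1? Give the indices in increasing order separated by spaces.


n=0: ⌈276/355⌉−⌈163/355⌉ = 1−1 = 0
n=1: ⌈389/355⌉−⌈276/355⌉ = 2−1 = 1  ← one
n=2: ⌈502/355⌉−⌈389/355⌉ = 2−2 = 0
n=3: ⌈615/355⌉−⌈502/355⌉ = 2−2 = 0
n=4: ⌈728/355⌉−⌈615/355⌉ = 3−2 = 1  ← one
n=5: ⌈841/355⌉−⌈728/355⌉ = 3−3 = 0
n=6: ⌈954/355⌉−⌈841/355⌉ = 3−3 = 0
n=7: ⌈1067/355⌉−⌈954/355⌉ = 4−3 = 1  ← one
n=8: ⌈1180/355⌉−⌈1067/355⌉ = 4−4 = 0
n=9: ⌈1293/355⌉−⌈1180/355⌉ = 4−4 = 0
n=10: ⌈1406/355⌉−⌈1293/355⌉ = 4−4 = 0
n=11: ⌈1519/355⌉−⌈1406/355⌉ = 5−4 = 1  ← one
n=12: ⌈1632/355⌉−⌈1519/355⌉ = 5−5 = 0
n=13: ⌈1745/355⌉−⌈1632/355⌉ = 5−5 = 0
n=14: ⌈1858/355⌉−⌈1745/355⌉ = 6−5 = 1  ← one
n=15: ⌈1971/355⌉−⌈1858/355⌉ = 6−6 = 0
n=16: ⌈2084/355⌉−⌈1971/355⌉ = 6−6 = 0
n=17: ⌈2197/355⌉−⌈2084/355⌉ = 7−6 = 1  ← one
positions of the first 6 ones: 1 4 7 11 14 17

1 4 7 11 14 17


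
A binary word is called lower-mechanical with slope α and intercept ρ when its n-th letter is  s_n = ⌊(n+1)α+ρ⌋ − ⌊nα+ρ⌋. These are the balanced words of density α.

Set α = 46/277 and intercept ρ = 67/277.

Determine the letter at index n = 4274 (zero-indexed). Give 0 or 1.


0

(n+1)α + ρ = (4275·46 + 67) / 277 = 196717/277
nα + ρ     = (4274·46 + 67) / 277 = 196671/277
⌊196717/277⌋ = 710,  ⌊196671/277⌋ = 710
s_{4274} = 710 − 710 = 0


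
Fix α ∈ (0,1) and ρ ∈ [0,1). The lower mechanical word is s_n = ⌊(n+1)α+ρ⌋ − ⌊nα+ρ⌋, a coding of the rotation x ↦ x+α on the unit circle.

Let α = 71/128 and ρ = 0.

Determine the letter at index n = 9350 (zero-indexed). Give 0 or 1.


0

(n+1)α + ρ = (9351·71) / 128 = 663921/128
nα + ρ     = (9350·71) / 128 = 663850/128
⌊663921/128⌋ = 5186,  ⌊663850/128⌋ = 5186
s_{9350} = 5186 − 5186 = 0


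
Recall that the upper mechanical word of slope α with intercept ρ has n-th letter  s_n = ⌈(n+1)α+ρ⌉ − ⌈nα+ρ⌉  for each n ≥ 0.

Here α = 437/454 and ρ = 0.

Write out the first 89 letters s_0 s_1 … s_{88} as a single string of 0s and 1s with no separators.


n=0: ⌈(1·437)/454⌉ − ⌈(0·437)/454⌉ = ⌈437/454⌉ − ⌈0/454⌉ = 1 − 0 = 1
n=1: ⌈(2·437)/454⌉ − ⌈(1·437)/454⌉ = ⌈874/454⌉ − ⌈437/454⌉ = 2 − 1 = 1
n=2: ⌈(3·437)/454⌉ − ⌈(2·437)/454⌉ = ⌈1311/454⌉ − ⌈874/454⌉ = 3 − 2 = 1
n=3: ⌈(4·437)/454⌉ − ⌈(3·437)/454⌉ = ⌈1748/454⌉ − ⌈1311/454⌉ = 4 − 3 = 1
n=4: ⌈(5·437)/454⌉ − ⌈(4·437)/454⌉ = ⌈2185/454⌉ − ⌈1748/454⌉ = 5 − 4 = 1
n=5: ⌈(6·437)/454⌉ − ⌈(5·437)/454⌉ = ⌈2622/454⌉ − ⌈2185/454⌉ = 6 − 5 = 1
n=6: ⌈(7·437)/454⌉ − ⌈(6·437)/454⌉ = ⌈3059/454⌉ − ⌈2622/454⌉ = 7 − 6 = 1
n=7: ⌈(8·437)/454⌉ − ⌈(7·437)/454⌉ = ⌈3496/454⌉ − ⌈3059/454⌉ = 8 − 7 = 1
n=8: ⌈(9·437)/454⌉ − ⌈(8·437)/454⌉ = ⌈3933/454⌉ − ⌈3496/454⌉ = 9 − 8 = 1
n=9: ⌈(10·437)/454⌉ − ⌈(9·437)/454⌉ = ⌈4370/454⌉ − ⌈3933/454⌉ = 10 − 9 = 1
n=10: ⌈(11·437)/454⌉ − ⌈(10·437)/454⌉ = ⌈4807/454⌉ − ⌈4370/454⌉ = 11 − 10 = 1
n=11: ⌈(12·437)/454⌉ − ⌈(11·437)/454⌉ = ⌈5244/454⌉ − ⌈4807/454⌉ = 12 − 11 = 1
n=12: ⌈(13·437)/454⌉ − ⌈(12·437)/454⌉ = ⌈5681/454⌉ − ⌈5244/454⌉ = 13 − 12 = 1
n=13: ⌈(14·437)/454⌉ − ⌈(13·437)/454⌉ = ⌈6118/454⌉ − ⌈5681/454⌉ = 14 − 13 = 1
n=14: ⌈(15·437)/454⌉ − ⌈(14·437)/454⌉ = ⌈6555/454⌉ − ⌈6118/454⌉ = 15 − 14 = 1
n=15: ⌈(16·437)/454⌉ − ⌈(15·437)/454⌉ = ⌈6992/454⌉ − ⌈6555/454⌉ = 16 − 15 = 1
n=16: ⌈(17·437)/454⌉ − ⌈(16·437)/454⌉ = ⌈7429/454⌉ − ⌈6992/454⌉ = 17 − 16 = 1
n=17: ⌈(18·437)/454⌉ − ⌈(17·437)/454⌉ = ⌈7866/454⌉ − ⌈7429/454⌉ = 18 − 17 = 1
n=18: ⌈(19·437)/454⌉ − ⌈(18·437)/454⌉ = ⌈8303/454⌉ − ⌈7866/454⌉ = 19 − 18 = 1
n=19: ⌈(20·437)/454⌉ − ⌈(19·437)/454⌉ = ⌈8740/454⌉ − ⌈8303/454⌉ = 20 − 19 = 1
n=20: ⌈(21·437)/454⌉ − ⌈(20·437)/454⌉ = ⌈9177/454⌉ − ⌈8740/454⌉ = 21 − 20 = 1
n=21: ⌈(22·437)/454⌉ − ⌈(21·437)/454⌉ = ⌈9614/454⌉ − ⌈9177/454⌉ = 22 − 21 = 1
n=22: ⌈(23·437)/454⌉ − ⌈(22·437)/454⌉ = ⌈10051/454⌉ − ⌈9614/454⌉ = 23 − 22 = 1
n=23: ⌈(24·437)/454⌉ − ⌈(23·437)/454⌉ = ⌈10488/454⌉ − ⌈10051/454⌉ = 24 − 23 = 1
n=24: ⌈(25·437)/454⌉ − ⌈(24·437)/454⌉ = ⌈10925/454⌉ − ⌈10488/454⌉ = 25 − 24 = 1
n=25: ⌈(26·437)/454⌉ − ⌈(25·437)/454⌉ = ⌈11362/454⌉ − ⌈10925/454⌉ = 26 − 25 = 1
n=26: ⌈(27·437)/454⌉ − ⌈(26·437)/454⌉ = ⌈11799/454⌉ − ⌈11362/454⌉ = 26 − 26 = 0
n=27: ⌈(28·437)/454⌉ − ⌈(27·437)/454⌉ = ⌈12236/454⌉ − ⌈11799/454⌉ = 27 − 26 = 1
n=28: ⌈(29·437)/454⌉ − ⌈(28·437)/454⌉ = ⌈12673/454⌉ − ⌈12236/454⌉ = 28 − 27 = 1
n=29: ⌈(30·437)/454⌉ − ⌈(29·437)/454⌉ = ⌈13110/454⌉ − ⌈12673/454⌉ = 29 − 28 = 1
n=30: ⌈(31·437)/454⌉ − ⌈(30·437)/454⌉ = ⌈13547/454⌉ − ⌈13110/454⌉ = 30 − 29 = 1
n=31: ⌈(32·437)/454⌉ − ⌈(31·437)/454⌉ = ⌈13984/454⌉ − ⌈13547/454⌉ = 31 − 30 = 1
n=32: ⌈(33·437)/454⌉ − ⌈(32·437)/454⌉ = ⌈14421/454⌉ − ⌈13984/454⌉ = 32 − 31 = 1
n=33: ⌈(34·437)/454⌉ − ⌈(33·437)/454⌉ = ⌈14858/454⌉ − ⌈14421/454⌉ = 33 − 32 = 1
n=34: ⌈(35·437)/454⌉ − ⌈(34·437)/454⌉ = ⌈15295/454⌉ − ⌈14858/454⌉ = 34 − 33 = 1
n=35: ⌈(36·437)/454⌉ − ⌈(35·437)/454⌉ = ⌈15732/454⌉ − ⌈15295/454⌉ = 35 − 34 = 1
n=36: ⌈(37·437)/454⌉ − ⌈(36·437)/454⌉ = ⌈16169/454⌉ − ⌈15732/454⌉ = 36 − 35 = 1
n=37: ⌈(38·437)/454⌉ − ⌈(37·437)/454⌉ = ⌈16606/454⌉ − ⌈16169/454⌉ = 37 − 36 = 1
n=38: ⌈(39·437)/454⌉ − ⌈(38·437)/454⌉ = ⌈17043/454⌉ − ⌈16606/454⌉ = 38 − 37 = 1
n=39: ⌈(40·437)/454⌉ − ⌈(39·437)/454⌉ = ⌈17480/454⌉ − ⌈17043/454⌉ = 39 − 38 = 1
n=40: ⌈(41·437)/454⌉ − ⌈(40·437)/454⌉ = ⌈17917/454⌉ − ⌈17480/454⌉ = 40 − 39 = 1
n=41: ⌈(42·437)/454⌉ − ⌈(41·437)/454⌉ = ⌈18354/454⌉ − ⌈17917/454⌉ = 41 − 40 = 1
n=42: ⌈(43·437)/454⌉ − ⌈(42·437)/454⌉ = ⌈18791/454⌉ − ⌈18354/454⌉ = 42 − 41 = 1
n=43: ⌈(44·437)/454⌉ − ⌈(43·437)/454⌉ = ⌈19228/454⌉ − ⌈18791/454⌉ = 43 − 42 = 1
n=44: ⌈(45·437)/454⌉ − ⌈(44·437)/454⌉ = ⌈19665/454⌉ − ⌈19228/454⌉ = 44 − 43 = 1
n=45: ⌈(46·437)/454⌉ − ⌈(45·437)/454⌉ = ⌈20102/454⌉ − ⌈19665/454⌉ = 45 − 44 = 1
n=46: ⌈(47·437)/454⌉ − ⌈(46·437)/454⌉ = ⌈20539/454⌉ − ⌈20102/454⌉ = 46 − 45 = 1
n=47: ⌈(48·437)/454⌉ − ⌈(47·437)/454⌉ = ⌈20976/454⌉ − ⌈20539/454⌉ = 47 − 46 = 1
n=48: ⌈(49·437)/454⌉ − ⌈(48·437)/454⌉ = ⌈21413/454⌉ − ⌈20976/454⌉ = 48 − 47 = 1
n=49: ⌈(50·437)/454⌉ − ⌈(49·437)/454⌉ = ⌈21850/454⌉ − ⌈21413/454⌉ = 49 − 48 = 1
n=50: ⌈(51·437)/454⌉ − ⌈(50·437)/454⌉ = ⌈22287/454⌉ − ⌈21850/454⌉ = 50 − 49 = 1
n=51: ⌈(52·437)/454⌉ − ⌈(51·437)/454⌉ = ⌈22724/454⌉ − ⌈22287/454⌉ = 51 − 50 = 1
n=52: ⌈(53·437)/454⌉ − ⌈(52·437)/454⌉ = ⌈23161/454⌉ − ⌈22724/454⌉ = 52 − 51 = 1
n=53: ⌈(54·437)/454⌉ − ⌈(53·437)/454⌉ = ⌈23598/454⌉ − ⌈23161/454⌉ = 52 − 52 = 0
n=54: ⌈(55·437)/454⌉ − ⌈(54·437)/454⌉ = ⌈24035/454⌉ − ⌈23598/454⌉ = 53 − 52 = 1
n=55: ⌈(56·437)/454⌉ − ⌈(55·437)/454⌉ = ⌈24472/454⌉ − ⌈24035/454⌉ = 54 − 53 = 1
n=56: ⌈(57·437)/454⌉ − ⌈(56·437)/454⌉ = ⌈24909/454⌉ − ⌈24472/454⌉ = 55 − 54 = 1
n=57: ⌈(58·437)/454⌉ − ⌈(57·437)/454⌉ = ⌈25346/454⌉ − ⌈24909/454⌉ = 56 − 55 = 1
n=58: ⌈(59·437)/454⌉ − ⌈(58·437)/454⌉ = ⌈25783/454⌉ − ⌈25346/454⌉ = 57 − 56 = 1
n=59: ⌈(60·437)/454⌉ − ⌈(59·437)/454⌉ = ⌈26220/454⌉ − ⌈25783/454⌉ = 58 − 57 = 1
n=60: ⌈(61·437)/454⌉ − ⌈(60·437)/454⌉ = ⌈26657/454⌉ − ⌈26220/454⌉ = 59 − 58 = 1
n=61: ⌈(62·437)/454⌉ − ⌈(61·437)/454⌉ = ⌈27094/454⌉ − ⌈26657/454⌉ = 60 − 59 = 1
n=62: ⌈(63·437)/454⌉ − ⌈(62·437)/454⌉ = ⌈27531/454⌉ − ⌈27094/454⌉ = 61 − 60 = 1
n=63: ⌈(64·437)/454⌉ − ⌈(63·437)/454⌉ = ⌈27968/454⌉ − ⌈27531/454⌉ = 62 − 61 = 1
n=64: ⌈(65·437)/454⌉ − ⌈(64·437)/454⌉ = ⌈28405/454⌉ − ⌈27968/454⌉ = 63 − 62 = 1
n=65: ⌈(66·437)/454⌉ − ⌈(65·437)/454⌉ = ⌈28842/454⌉ − ⌈28405/454⌉ = 64 − 63 = 1
n=66: ⌈(67·437)/454⌉ − ⌈(66·437)/454⌉ = ⌈29279/454⌉ − ⌈28842/454⌉ = 65 − 64 = 1
n=67: ⌈(68·437)/454⌉ − ⌈(67·437)/454⌉ = ⌈29716/454⌉ − ⌈29279/454⌉ = 66 − 65 = 1
n=68: ⌈(69·437)/454⌉ − ⌈(68·437)/454⌉ = ⌈30153/454⌉ − ⌈29716/454⌉ = 67 − 66 = 1
n=69: ⌈(70·437)/454⌉ − ⌈(69·437)/454⌉ = ⌈30590/454⌉ − ⌈30153/454⌉ = 68 − 67 = 1
n=70: ⌈(71·437)/454⌉ − ⌈(70·437)/454⌉ = ⌈31027/454⌉ − ⌈30590/454⌉ = 69 − 68 = 1
n=71: ⌈(72·437)/454⌉ − ⌈(71·437)/454⌉ = ⌈31464/454⌉ − ⌈31027/454⌉ = 70 − 69 = 1
n=72: ⌈(73·437)/454⌉ − ⌈(72·437)/454⌉ = ⌈31901/454⌉ − ⌈31464/454⌉ = 71 − 70 = 1
n=73: ⌈(74·437)/454⌉ − ⌈(73·437)/454⌉ = ⌈32338/454⌉ − ⌈31901/454⌉ = 72 − 71 = 1
n=74: ⌈(75·437)/454⌉ − ⌈(74·437)/454⌉ = ⌈32775/454⌉ − ⌈32338/454⌉ = 73 − 72 = 1
n=75: ⌈(76·437)/454⌉ − ⌈(75·437)/454⌉ = ⌈33212/454⌉ − ⌈32775/454⌉ = 74 − 73 = 1
n=76: ⌈(77·437)/454⌉ − ⌈(76·437)/454⌉ = ⌈33649/454⌉ − ⌈33212/454⌉ = 75 − 74 = 1
n=77: ⌈(78·437)/454⌉ − ⌈(77·437)/454⌉ = ⌈34086/454⌉ − ⌈33649/454⌉ = 76 − 75 = 1
n=78: ⌈(79·437)/454⌉ − ⌈(78·437)/454⌉ = ⌈34523/454⌉ − ⌈34086/454⌉ = 77 − 76 = 1
n=79: ⌈(80·437)/454⌉ − ⌈(79·437)/454⌉ = ⌈34960/454⌉ − ⌈34523/454⌉ = 78 − 77 = 1
n=80: ⌈(81·437)/454⌉ − ⌈(80·437)/454⌉ = ⌈35397/454⌉ − ⌈34960/454⌉ = 78 − 78 = 0
n=81: ⌈(82·437)/454⌉ − ⌈(81·437)/454⌉ = ⌈35834/454⌉ − ⌈35397/454⌉ = 79 − 78 = 1
n=82: ⌈(83·437)/454⌉ − ⌈(82·437)/454⌉ = ⌈36271/454⌉ − ⌈35834/454⌉ = 80 − 79 = 1
n=83: ⌈(84·437)/454⌉ − ⌈(83·437)/454⌉ = ⌈36708/454⌉ − ⌈36271/454⌉ = 81 − 80 = 1
n=84: ⌈(85·437)/454⌉ − ⌈(84·437)/454⌉ = ⌈37145/454⌉ − ⌈36708/454⌉ = 82 − 81 = 1
n=85: ⌈(86·437)/454⌉ − ⌈(85·437)/454⌉ = ⌈37582/454⌉ − ⌈37145/454⌉ = 83 − 82 = 1
n=86: ⌈(87·437)/454⌉ − ⌈(86·437)/454⌉ = ⌈38019/454⌉ − ⌈37582/454⌉ = 84 − 83 = 1
n=87: ⌈(88·437)/454⌉ − ⌈(87·437)/454⌉ = ⌈38456/454⌉ − ⌈38019/454⌉ = 85 − 84 = 1
n=88: ⌈(89·437)/454⌉ − ⌈(88·437)/454⌉ = ⌈38893/454⌉ − ⌈38456/454⌉ = 86 − 85 = 1

11111111111111111111111111011111111111111111111111111011111111111111111111111111011111111


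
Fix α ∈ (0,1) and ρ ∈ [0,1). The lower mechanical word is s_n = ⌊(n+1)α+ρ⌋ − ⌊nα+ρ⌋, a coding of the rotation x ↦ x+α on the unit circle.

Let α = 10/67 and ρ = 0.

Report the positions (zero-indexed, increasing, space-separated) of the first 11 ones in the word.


n=0: ⌊10/67⌋−⌊0/67⌋ = 0−0 = 0
n=1: ⌊20/67⌋−⌊10/67⌋ = 0−0 = 0
  …
n=6: ⌊70/67⌋−⌊60/67⌋ = 1−0 = 1  ← one
n=7: ⌊80/67⌋−⌊70/67⌋ = 1−1 = 0
n=8: ⌊90/67⌋−⌊80/67⌋ = 1−1 = 0
  …
n=13: ⌊140/67⌋−⌊130/67⌋ = 2−1 = 1  ← one
n=14: ⌊150/67⌋−⌊140/67⌋ = 2−2 = 0
n=15: ⌊160/67⌋−⌊150/67⌋ = 2−2 = 0
  …
n=20: ⌊210/67⌋−⌊200/67⌋ = 3−2 = 1  ← one
n=21: ⌊220/67⌋−⌊210/67⌋ = 3−3 = 0
n=22: ⌊230/67⌋−⌊220/67⌋ = 3−3 = 0
  …
n=26: ⌊270/67⌋−⌊260/67⌋ = 4−3 = 1  ← one
n=27: ⌊280/67⌋−⌊270/67⌋ = 4−4 = 0
n=28: ⌊290/67⌋−⌊280/67⌋ = 4−4 = 0
  …
n=33: ⌊340/67⌋−⌊330/67⌋ = 5−4 = 1  ← one
n=34: ⌊350/67⌋−⌊340/67⌋ = 5−5 = 0
n=35: ⌊360/67⌋−⌊350/67⌋ = 5−5 = 0
  …
n=40: ⌊410/67⌋−⌊400/67⌋ = 6−5 = 1  ← one
n=41: ⌊420/67⌋−⌊410/67⌋ = 6−6 = 0
n=42: ⌊430/67⌋−⌊420/67⌋ = 6−6 = 0
  …
n=46: ⌊470/67⌋−⌊460/67⌋ = 7−6 = 1  ← one
n=47: ⌊480/67⌋−⌊470/67⌋ = 7−7 = 0
n=48: ⌊490/67⌋−⌊480/67⌋ = 7−7 = 0
  …
n=53: ⌊540/67⌋−⌊530/67⌋ = 8−7 = 1  ← one
n=54: ⌊550/67⌋−⌊540/67⌋ = 8−8 = 0
n=55: ⌊560/67⌋−⌊550/67⌋ = 8−8 = 0
  …
n=60: ⌊610/67⌋−⌊600/67⌋ = 9−8 = 1  ← one
n=61: ⌊620/67⌋−⌊610/67⌋ = 9−9 = 0
n=62: ⌊630/67⌋−⌊620/67⌋ = 9−9 = 0
  …
n=66: ⌊670/67⌋−⌊660/67⌋ = 10−9 = 1  ← one
n=67: ⌊680/67⌋−⌊670/67⌋ = 10−10 = 0
n=68: ⌊690/67⌋−⌊680/67⌋ = 10−10 = 0
  …
n=73: ⌊740/67⌋−⌊730/67⌋ = 11−10 = 1  ← one
positions of the first 11 ones: 6 13 20 26 33 40 46 53 60 66 73

6 13 20 26 33 40 46 53 60 66 73


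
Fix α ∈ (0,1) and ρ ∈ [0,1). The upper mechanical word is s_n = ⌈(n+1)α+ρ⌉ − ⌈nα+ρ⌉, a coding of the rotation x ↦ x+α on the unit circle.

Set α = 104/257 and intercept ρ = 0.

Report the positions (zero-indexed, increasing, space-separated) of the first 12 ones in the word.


0 2 4 7 9 12 14 17 19 22 24 27

n=0: ⌈104/257⌉−⌈0/257⌉ = 1−0 = 1  ← one
n=1: ⌈208/257⌉−⌈104/257⌉ = 1−1 = 0
n=2: ⌈312/257⌉−⌈208/257⌉ = 2−1 = 1  ← one
n=3: ⌈416/257⌉−⌈312/257⌉ = 2−2 = 0
n=4: ⌈520/257⌉−⌈416/257⌉ = 3−2 = 1  ← one
n=5: ⌈624/257⌉−⌈520/257⌉ = 3−3 = 0
n=6: ⌈728/257⌉−⌈624/257⌉ = 3−3 = 0
n=7: ⌈832/257⌉−⌈728/257⌉ = 4−3 = 1  ← one
n=8: ⌈936/257⌉−⌈832/257⌉ = 4−4 = 0
n=9: ⌈1040/257⌉−⌈936/257⌉ = 5−4 = 1  ← one
n=10: ⌈1144/257⌉−⌈1040/257⌉ = 5−5 = 0
n=11: ⌈1248/257⌉−⌈1144/257⌉ = 5−5 = 0
n=12: ⌈1352/257⌉−⌈1248/257⌉ = 6−5 = 1  ← one
n=13: ⌈1456/257⌉−⌈1352/257⌉ = 6−6 = 0
n=14: ⌈1560/257⌉−⌈1456/257⌉ = 7−6 = 1  ← one
n=15: ⌈1664/257⌉−⌈1560/257⌉ = 7−7 = 0
n=16: ⌈1768/257⌉−⌈1664/257⌉ = 7−7 = 0
n=17: ⌈1872/257⌉−⌈1768/257⌉ = 8−7 = 1  ← one
n=18: ⌈1976/257⌉−⌈1872/257⌉ = 8−8 = 0
n=19: ⌈2080/257⌉−⌈1976/257⌉ = 9−8 = 1  ← one
n=20: ⌈2184/257⌉−⌈2080/257⌉ = 9−9 = 0
n=21: ⌈2288/257⌉−⌈2184/257⌉ = 9−9 = 0
n=22: ⌈2392/257⌉−⌈2288/257⌉ = 10−9 = 1  ← one
n=23: ⌈2496/257⌉−⌈2392/257⌉ = 10−10 = 0
n=24: ⌈2600/257⌉−⌈2496/257⌉ = 11−10 = 1  ← one
n=25: ⌈2704/257⌉−⌈2600/257⌉ = 11−11 = 0
n=26: ⌈2808/257⌉−⌈2704/257⌉ = 11−11 = 0
n=27: ⌈2912/257⌉−⌈2808/257⌉ = 12−11 = 1  ← one
positions of the first 12 ones: 0 2 4 7 9 12 14 17 19 22 24 27


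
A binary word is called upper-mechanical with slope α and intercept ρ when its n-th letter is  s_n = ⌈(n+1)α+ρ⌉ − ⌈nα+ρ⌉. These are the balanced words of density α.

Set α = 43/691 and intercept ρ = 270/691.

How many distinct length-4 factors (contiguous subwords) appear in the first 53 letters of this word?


t_n = ⌈(n·43+270)/691⌉ for n = 0 … 53:
  n=0…9: ⌈270/691⌉=1 ⌈313/691⌉=1 ⌈356/691⌉=1 ⌈399/691⌉=1 ⌈442/691⌉=1 ⌈485/691⌉=1 ⌈528/691⌉=1 ⌈571/691⌉=1 ⌈614/691⌉=1 ⌈657/691⌉=1
  n=10…19: ⌈700/691⌉=2 ⌈743/691⌉=2 ⌈786/691⌉=2 ⌈829/691⌉=2 ⌈872/691⌉=2 ⌈915/691⌉=2 ⌈958/691⌉=2 ⌈1001/691⌉=2 ⌈1044/691⌉=2 ⌈1087/691⌉=2
  n=20…29: ⌈1130/691⌉=2 ⌈1173/691⌉=2 ⌈1216/691⌉=2 ⌈1259/691⌉=2 ⌈1302/691⌉=2 ⌈1345/691⌉=2 ⌈1388/691⌉=3 ⌈1431/691⌉=3 ⌈1474/691⌉=3 ⌈1517/691⌉=3
  n=30…39: ⌈1560/691⌉=3 ⌈1603/691⌉=3 ⌈1646/691⌉=3 ⌈1689/691⌉=3 ⌈1732/691⌉=3 ⌈1775/691⌉=3 ⌈1818/691⌉=3 ⌈1861/691⌉=3 ⌈1904/691⌉=3 ⌈1947/691⌉=3
  n=40…49: ⌈1990/691⌉=3 ⌈2033/691⌉=3 ⌈2076/691⌉=4 ⌈2119/691⌉=4 ⌈2162/691⌉=4 ⌈2205/691⌉=4 ⌈2248/691⌉=4 ⌈2291/691⌉=4 ⌈2334/691⌉=4 ⌈2377/691⌉=4
  n=50…53: ⌈2420/691⌉=4 ⌈2463/691⌉=4 ⌈2506/691⌉=4 ⌈2549/691⌉=4
s_n = t_(n+1) − t_n for n = 0 … 52 gives
prefix = 00000000010000000000000001000000000000000100000000000
slide a length-4 window over [0..3] … [49..52] (50 windows); first occurrence of each distinct factor:
  [  0..  3] 0000
  [  6..  9] 0001
  [  7.. 10] 0010
  [  8.. 11] 0100
  [  9.. 12] 1000
  (the other 45 windows repeat one of these)
distinct factors: {0000, 0001, 0010, 0100, 1000}
count = 5  (Sturmian bound for length 4 is 5)

5


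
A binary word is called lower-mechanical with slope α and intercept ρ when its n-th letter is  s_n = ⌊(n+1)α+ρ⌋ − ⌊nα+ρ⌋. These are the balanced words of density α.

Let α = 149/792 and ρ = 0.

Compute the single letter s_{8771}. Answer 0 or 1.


(n+1)α + ρ = (8772·149) / 792 = 1307028/792
nα + ρ     = (8771·149) / 792 = 1306879/792
⌊1307028/792⌋ = 1650,  ⌊1306879/792⌋ = 1650
s_{8771} = 1650 − 1650 = 0

0


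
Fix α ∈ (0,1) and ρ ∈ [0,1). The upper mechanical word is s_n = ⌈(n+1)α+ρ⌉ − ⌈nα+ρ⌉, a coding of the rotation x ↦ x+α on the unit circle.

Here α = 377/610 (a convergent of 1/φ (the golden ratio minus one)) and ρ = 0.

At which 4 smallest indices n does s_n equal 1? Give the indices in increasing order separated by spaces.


0 1 3 4

n=0: ⌈377/610⌉−⌈0/610⌉ = 1−0 = 1  ← one
n=1: ⌈754/610⌉−⌈377/610⌉ = 2−1 = 1  ← one
n=2: ⌈1131/610⌉−⌈754/610⌉ = 2−2 = 0
n=3: ⌈1508/610⌉−⌈1131/610⌉ = 3−2 = 1  ← one
n=4: ⌈1885/610⌉−⌈1508/610⌉ = 4−3 = 1  ← one
positions of the first 4 ones: 0 1 3 4


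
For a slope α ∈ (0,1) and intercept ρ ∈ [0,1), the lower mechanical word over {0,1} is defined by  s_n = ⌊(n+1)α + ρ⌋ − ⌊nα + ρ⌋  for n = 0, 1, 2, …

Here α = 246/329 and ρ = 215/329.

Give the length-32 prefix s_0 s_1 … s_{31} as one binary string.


11011101110111011101110111011101

n=0: ⌊(1·246+215)/329⌋ − ⌊(0·246+215)/329⌋ = ⌊461/329⌋ − ⌊215/329⌋ = 1 − 0 = 1
n=1: ⌊(2·246+215)/329⌋ − ⌊(1·246+215)/329⌋ = ⌊707/329⌋ − ⌊461/329⌋ = 2 − 1 = 1
n=2: ⌊(3·246+215)/329⌋ − ⌊(2·246+215)/329⌋ = ⌊953/329⌋ − ⌊707/329⌋ = 2 − 2 = 0
n=3: ⌊(4·246+215)/329⌋ − ⌊(3·246+215)/329⌋ = ⌊1199/329⌋ − ⌊953/329⌋ = 3 − 2 = 1
n=4: ⌊(5·246+215)/329⌋ − ⌊(4·246+215)/329⌋ = ⌊1445/329⌋ − ⌊1199/329⌋ = 4 − 3 = 1
n=5: ⌊(6·246+215)/329⌋ − ⌊(5·246+215)/329⌋ = ⌊1691/329⌋ − ⌊1445/329⌋ = 5 − 4 = 1
n=6: ⌊(7·246+215)/329⌋ − ⌊(6·246+215)/329⌋ = ⌊1937/329⌋ − ⌊1691/329⌋ = 5 − 5 = 0
n=7: ⌊(8·246+215)/329⌋ − ⌊(7·246+215)/329⌋ = ⌊2183/329⌋ − ⌊1937/329⌋ = 6 − 5 = 1
n=8: ⌊(9·246+215)/329⌋ − ⌊(8·246+215)/329⌋ = ⌊2429/329⌋ − ⌊2183/329⌋ = 7 − 6 = 1
n=9: ⌊(10·246+215)/329⌋ − ⌊(9·246+215)/329⌋ = ⌊2675/329⌋ − ⌊2429/329⌋ = 8 − 7 = 1
n=10: ⌊(11·246+215)/329⌋ − ⌊(10·246+215)/329⌋ = ⌊2921/329⌋ − ⌊2675/329⌋ = 8 − 8 = 0
n=11: ⌊(12·246+215)/329⌋ − ⌊(11·246+215)/329⌋ = ⌊3167/329⌋ − ⌊2921/329⌋ = 9 − 8 = 1
n=12: ⌊(13·246+215)/329⌋ − ⌊(12·246+215)/329⌋ = ⌊3413/329⌋ − ⌊3167/329⌋ = 10 − 9 = 1
n=13: ⌊(14·246+215)/329⌋ − ⌊(13·246+215)/329⌋ = ⌊3659/329⌋ − ⌊3413/329⌋ = 11 − 10 = 1
n=14: ⌊(15·246+215)/329⌋ − ⌊(14·246+215)/329⌋ = ⌊3905/329⌋ − ⌊3659/329⌋ = 11 − 11 = 0
n=15: ⌊(16·246+215)/329⌋ − ⌊(15·246+215)/329⌋ = ⌊4151/329⌋ − ⌊3905/329⌋ = 12 − 11 = 1
n=16: ⌊(17·246+215)/329⌋ − ⌊(16·246+215)/329⌋ = ⌊4397/329⌋ − ⌊4151/329⌋ = 13 − 12 = 1
n=17: ⌊(18·246+215)/329⌋ − ⌊(17·246+215)/329⌋ = ⌊4643/329⌋ − ⌊4397/329⌋ = 14 − 13 = 1
n=18: ⌊(19·246+215)/329⌋ − ⌊(18·246+215)/329⌋ = ⌊4889/329⌋ − ⌊4643/329⌋ = 14 − 14 = 0
n=19: ⌊(20·246+215)/329⌋ − ⌊(19·246+215)/329⌋ = ⌊5135/329⌋ − ⌊4889/329⌋ = 15 − 14 = 1
n=20: ⌊(21·246+215)/329⌋ − ⌊(20·246+215)/329⌋ = ⌊5381/329⌋ − ⌊5135/329⌋ = 16 − 15 = 1
n=21: ⌊(22·246+215)/329⌋ − ⌊(21·246+215)/329⌋ = ⌊5627/329⌋ − ⌊5381/329⌋ = 17 − 16 = 1
n=22: ⌊(23·246+215)/329⌋ − ⌊(22·246+215)/329⌋ = ⌊5873/329⌋ − ⌊5627/329⌋ = 17 − 17 = 0
n=23: ⌊(24·246+215)/329⌋ − ⌊(23·246+215)/329⌋ = ⌊6119/329⌋ − ⌊5873/329⌋ = 18 − 17 = 1
n=24: ⌊(25·246+215)/329⌋ − ⌊(24·246+215)/329⌋ = ⌊6365/329⌋ − ⌊6119/329⌋ = 19 − 18 = 1
n=25: ⌊(26·246+215)/329⌋ − ⌊(25·246+215)/329⌋ = ⌊6611/329⌋ − ⌊6365/329⌋ = 20 − 19 = 1
n=26: ⌊(27·246+215)/329⌋ − ⌊(26·246+215)/329⌋ = ⌊6857/329⌋ − ⌊6611/329⌋ = 20 − 20 = 0
n=27: ⌊(28·246+215)/329⌋ − ⌊(27·246+215)/329⌋ = ⌊7103/329⌋ − ⌊6857/329⌋ = 21 − 20 = 1
n=28: ⌊(29·246+215)/329⌋ − ⌊(28·246+215)/329⌋ = ⌊7349/329⌋ − ⌊7103/329⌋ = 22 − 21 = 1
n=29: ⌊(30·246+215)/329⌋ − ⌊(29·246+215)/329⌋ = ⌊7595/329⌋ − ⌊7349/329⌋ = 23 − 22 = 1
n=30: ⌊(31·246+215)/329⌋ − ⌊(30·246+215)/329⌋ = ⌊7841/329⌋ − ⌊7595/329⌋ = 23 − 23 = 0
n=31: ⌊(32·246+215)/329⌋ − ⌊(31·246+215)/329⌋ = ⌊8087/329⌋ − ⌊7841/329⌋ = 24 − 23 = 1


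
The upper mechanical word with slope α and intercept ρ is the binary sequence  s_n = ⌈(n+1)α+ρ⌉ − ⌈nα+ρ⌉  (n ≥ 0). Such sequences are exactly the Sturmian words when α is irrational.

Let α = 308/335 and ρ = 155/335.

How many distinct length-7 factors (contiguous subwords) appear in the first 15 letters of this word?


7

t_n = ⌈(n·308+155)/335⌉ for n = 0 … 15:
  n=0…9: ⌈155/335⌉=1 ⌈463/335⌉=2 ⌈771/335⌉=3 ⌈1079/335⌉=4 ⌈1387/335⌉=5 ⌈1695/335⌉=6 ⌈2003/335⌉=6 ⌈2311/335⌉=7 ⌈2619/335⌉=8 ⌈2927/335⌉=9
  n=10…15: ⌈3235/335⌉=10 ⌈3543/335⌉=11 ⌈3851/335⌉=12 ⌈4159/335⌉=13 ⌈4467/335⌉=14 ⌈4775/335⌉=15
s_n = t_(n+1) − t_n for n = 0 … 14 gives
prefix = 111110111111111
slide a length-7 window over [0..6] … [8..14] (9 windows); first occurrence of each distinct factor:
  [  0..  6] 1111101
  [  1..  7] 1111011
  [  2..  8] 1110111
  [  3..  9] 1101111
  [  4.. 10] 1011111
  [  5.. 11] 0111111
  [  6.. 12] 1111111
  (the other 2 windows repeat one of these)
distinct factors: {0111111, 1011111, 1101111, 1110111, 1111011, 1111101, 1111111}
count = 7  (Sturmian bound for length 7 is 8)
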